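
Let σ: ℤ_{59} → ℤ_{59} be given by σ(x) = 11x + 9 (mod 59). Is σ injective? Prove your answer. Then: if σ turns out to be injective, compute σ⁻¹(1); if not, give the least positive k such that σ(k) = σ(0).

10

If σ(x_1) = σ(x_2), then 11x_1 ≡ 11x_2 (mod 59). Because gcd(11, 59) = 1, we may cancel 11 to get x_1 ≡ x_2 (mod 59).
Therefore σ is injective.
We now compute 11⁻¹ mod 59 explicitly. Euclid's algorithm: 59 = 5·11 + 4, 11 = 2·4 + 3, 4 = 1·3 + 1; back-substituting gives 1 = 43·11 − 8·59, so 11⁻¹ ≡ 43 (mod 59).
Since σ is injective, we find σ⁻¹(1): we need 11x ≡ 1 − 9 ≡ 51 (mod 59). Using 11⁻¹ = 43: x ≡ 43·51 = 2193 = 37·59 + 10, so x = 10.
Check: σ(10) = 11·10 + 9 = 119 = 2·59 + 1 ≡ 1 (mod 59).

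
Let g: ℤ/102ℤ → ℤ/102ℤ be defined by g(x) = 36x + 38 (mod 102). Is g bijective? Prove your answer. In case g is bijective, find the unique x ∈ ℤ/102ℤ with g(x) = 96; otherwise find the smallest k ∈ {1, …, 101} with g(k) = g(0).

17

By definition, g is injective when g(a) = g(b) forces a = b.
We have gcd(36, 102) = 6 > 1. Taking a = 0 and b = 17: g(0) = 38 and g(17) = 36·17 + 38 = 650 ≡ 38 (mod 102).
So g(0) = g(17) while 0 ≠ 17, hence g is not injective, hence not bijective.
Since g is not bijective, we find the least positive k with g(k) = g(0): this means 36k ≡ 0 (mod 102), i.e. 102 ∣ 36k. Since gcd(36, 102) = 6, dividing through by 6 this holds exactly when 17 ∣ 6k, and as gcd(6, 17) = 1, exactly when 17 ∣ k.
The smallest positive such k is 17.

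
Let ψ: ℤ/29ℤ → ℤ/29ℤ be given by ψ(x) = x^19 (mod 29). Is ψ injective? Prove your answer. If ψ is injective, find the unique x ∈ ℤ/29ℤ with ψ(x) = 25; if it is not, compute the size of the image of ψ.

Since 29 is prime, the nonzero elements of ℤ/29ℤ form a cyclic group of order 28.
As gcd(19, 28) = 1, raising to the 19th power is a bijection on this group: if u^19 ≡ v^19 then (uv^{−1})^19 = 1, and the only element of order dividing gcd(19, 28) = 1 is 1, so u = v.
With ψ(0) = 0 this makes ψ injective on all of ℤ/29ℤ, hence bijective (finite equal-size domain and codomain). In particular ψ is injective.
Since ψ is injective, we find the preimage of 25. The inverse of x ↦ x^19 on (ℤ/29ℤ)^× is x ↦ x^3, because 19·3 = 57 = 2·28 + 1 ≡ 1 (mod 28) and x^{28} = 1 for x ≠ 0 (Fermat). So ψ⁻¹(25) = 25^3 mod 29.
Repeated squaring mod 29: 25^1 ≡ 25, 25^2 ≡ 25² = 625 ≡ 16. Since 3 = 2 + 1, 25^3 ≡ 16·25: 16·25 = 400 ≡ 23. So 25^3 ≡ 23 (mod 29).
Hence ψ⁻¹(25) = 23.

23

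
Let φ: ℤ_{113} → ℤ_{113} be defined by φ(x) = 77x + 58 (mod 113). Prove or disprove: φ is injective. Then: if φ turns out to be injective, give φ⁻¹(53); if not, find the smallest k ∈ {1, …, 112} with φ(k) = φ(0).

If φ(a) = φ(b), then 77a ≡ 77b (mod 113). Because gcd(77, 113) = 1, we may cancel 77 to get a ≡ b (mod 113).
Thus φ is injective.
We now compute 77⁻¹ mod 113 explicitly. Euclid's algorithm: 113 = 1·77 + 36, 77 = 2·36 + 5, 36 = 7·5 + 1; back-substituting gives 1 = 91·77 − 62·113, so 77⁻¹ ≡ 91 (mod 113).
Since φ is injective, we compute φ⁻¹(53): solve 77x + 58 ≡ 53 (mod 113), i.e. 77x ≡ 108 (mod 113).
Multiplying by 77⁻¹ = 91 gives x ≡ 91·108 = 9828 = 86·113 + 110 ≡ 110 (mod 113).
Check: φ(110) = 77·110 + 58 = 8528 = 75·113 + 53 ≡ 53 (mod 113).

110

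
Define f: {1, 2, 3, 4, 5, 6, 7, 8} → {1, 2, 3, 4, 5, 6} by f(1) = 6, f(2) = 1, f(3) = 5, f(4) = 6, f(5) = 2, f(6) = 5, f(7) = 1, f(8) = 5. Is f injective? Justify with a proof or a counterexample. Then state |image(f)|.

f(1) = 6 = f(4) with 1 ≠ 4, so f is not injective.
The image of f is {1, 2, 5, 6}, which has 4 elements.

4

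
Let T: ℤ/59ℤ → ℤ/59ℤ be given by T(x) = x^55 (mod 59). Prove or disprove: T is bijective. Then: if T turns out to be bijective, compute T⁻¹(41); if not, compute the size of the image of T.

27

Since 59 is prime, the nonzero elements of ℤ/59ℤ form a cyclic group of order 58.
As gcd(55, 58) = 1, raising to the 55th power is a bijection on this group: if x_1^55 ≡ x_2^55 then (x_1x_2^{−1})^55 = 1, and the only element of order dividing gcd(55, 58) = 1 is 1, so x_1 = x_2.
With T(0) = 0 this makes T injective on all of ℤ/59ℤ, hence bijective (finite equal-size domain and codomain). In particular T is bijective.
Since T is bijective, we find the preimage of 41. The inverse of x ↦ x^55 on (ℤ/59ℤ)^× is x ↦ x^19, because 55·19 = 1045 = 18·58 + 1 ≡ 1 (mod 58) and x^{58} = 1 for x ≠ 0 (Fermat). So T⁻¹(41) = 41^19 mod 59.
Repeated squaring mod 59: 41^1 ≡ 41, 41^2 ≡ 41² = 1681 ≡ 29, 41^4 ≡ 29² = 841 ≡ 15, 41^8 ≡ 15² = 225 ≡ 48, 41^16 ≡ 48² = 2304 ≡ 3. Since 19 = 16 + 2 + 1, 41^19 ≡ 3·29·41: 3·29 = 87 ≡ 28, then 28·41 = 1148 ≡ 27. So 41^19 ≡ 27 (mod 59).
Hence T⁻¹(41) = 27.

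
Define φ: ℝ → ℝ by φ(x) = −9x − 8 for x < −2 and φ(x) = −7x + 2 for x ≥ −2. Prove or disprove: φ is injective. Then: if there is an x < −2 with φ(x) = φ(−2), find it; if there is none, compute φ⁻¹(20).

Both pieces are strictly decreasing (slopes −9 and −7), so each is injective on its own interval.
The left piece maps (−∞, −2) onto (10, ∞); the right piece maps [−2, ∞) onto (−∞, 16].
These images overlap. In particular φ(−2) = 16 (right piece), and solving −9x − 8 = 16 on the left piece gives x = −8/3 < −2.
So φ(−8/3) = φ(−2) with −8/3 ≠ −2, and φ is not injective. This x = −8/3 is the requested value below −2.

-8/3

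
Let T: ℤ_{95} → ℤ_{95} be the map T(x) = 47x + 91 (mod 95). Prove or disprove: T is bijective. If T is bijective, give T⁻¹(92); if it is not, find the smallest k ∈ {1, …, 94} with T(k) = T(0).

By definition, T is injective if T(u) = T(v) implies u = v.
Suppose T(u) = T(v) in ℤ_{95}. Then 47u + 91 ≡ 47v + 91 (mod 95), thus 47(u − v) ≡ 0 (mod 95).
Since gcd(47, 95) = 1, 47 is invertible modulo 95, therefore u − v ≡ 0 (mod 95), i.e. u = v.
We now compute 47⁻¹ mod 95 explicitly. Euclid's algorithm: 95 = 2·47 + 1; back-substituting gives 1 = 93·47 − 46·95, so 47⁻¹ ≡ 93 (mod 95).
Then y ↦ 93(y − 91) is a two-sided inverse to T, so every y ∈ ℤ_{95} has a preimage.
So T is bijective.
Since T is bijective, we compute T⁻¹(92): solve 47x + 91 ≡ 92 (mod 95), i.e. 47x ≡ 1 (mod 95).
Multiplying by 47⁻¹ = 93 gives x ≡ 93·1 = 93 ≡ 93 (mod 95).
Check: T(93) = 47·93 + 91 = 4462 = 46·95 + 92 ≡ 92 (mod 95).

93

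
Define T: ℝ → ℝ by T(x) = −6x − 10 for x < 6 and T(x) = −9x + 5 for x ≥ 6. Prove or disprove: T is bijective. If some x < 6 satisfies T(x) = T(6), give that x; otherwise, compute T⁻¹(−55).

Both pieces are strictly decreasing (slopes −6 and −9), so each is injective on its own interval.
The left piece maps (−∞, 6) onto (−46, ∞); the right piece maps [6, ∞) onto (−∞, −49].
The images leave a gap (−46 has no preimage), so T is not surjective, hence not bijective.
Because the two images are disjoint, no x < 6 has T(x) = T(6), so we compute T⁻¹(−55): −55 lies in (−∞, −49], so solve −9x + 5 = −55: x = (−55 − 5)/(−9) = 20/3.

20/3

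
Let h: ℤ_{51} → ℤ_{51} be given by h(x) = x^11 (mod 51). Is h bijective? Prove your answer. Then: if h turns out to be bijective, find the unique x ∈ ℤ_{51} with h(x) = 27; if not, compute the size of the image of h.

Computing x^11 mod 51 for each x (by repeated squaring, reducing mod 51 at every step), the values h(0), h(1), …, h(50) are: 0, 1, 8, 24, 13, 11, 39, 31, 2, 15, 37, 29, 6, 4, 44, 9, 16, 17, 18, 25, 41, 30, 28, 5, 48, 19, 32, 3, 46, 23, 21, 10, 26, 33, 34, 35, 42, 7, 47, 45, 22, 14, 36, 49, 20, 12, 40, 38, 27, 43, 50.
Every element of ℤ_{51} appears exactly once in this list, so h is a bijection, and in particular bijective.
Since h is bijective, we read off the preimage of 27 from the same table: h(48) = 27, so h⁻¹(27) = 48.

48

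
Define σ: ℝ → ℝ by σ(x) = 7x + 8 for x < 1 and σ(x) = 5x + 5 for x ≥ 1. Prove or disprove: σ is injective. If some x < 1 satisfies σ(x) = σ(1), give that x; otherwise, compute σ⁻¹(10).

Both pieces are strictly increasing (slopes 7 and 5), so each is injective on its own interval.
The left piece maps (−∞, 1) onto (−∞, 15); the right piece maps [1, ∞) onto [10, ∞).
These images overlap. In particular σ(1) = 10 (right piece), and solving 7x + 8 = 10 on the left piece gives x = 2/7 < 1.
So σ(2/7) = σ(1) with 2/7 ≠ 1, and σ is not injective. This x = 2/7 is the requested value below 1.

2/7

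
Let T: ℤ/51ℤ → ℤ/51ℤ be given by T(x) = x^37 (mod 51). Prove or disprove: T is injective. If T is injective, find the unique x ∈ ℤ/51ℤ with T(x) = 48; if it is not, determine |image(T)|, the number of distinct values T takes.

39

Computing x^37 mod 51 for each x (by repeated squaring, reducing mod 51 at every step), the values T(0), T(1), …, T(50) are: 0, 1, 32, 39, 4, 14, 24, 28, 26, 42, 40, 44, 3, 13, 29, 36, 16, 17, 18, 49, 5, 21, 31, 41, 45, 43, 8, 6, 10, 20, 30, 46, 2, 33, 34, 35, 15, 22, 38, 48, 7, 11, 9, 25, 23, 27, 37, 47, 12, 19, 50.
Every element of ℤ/51ℤ appears exactly once in this list, so T is a bijection, and in particular injective.
Since T is injective, we read off the preimage of 48 from the same table: T(39) = 48, so T⁻¹(48) = 39.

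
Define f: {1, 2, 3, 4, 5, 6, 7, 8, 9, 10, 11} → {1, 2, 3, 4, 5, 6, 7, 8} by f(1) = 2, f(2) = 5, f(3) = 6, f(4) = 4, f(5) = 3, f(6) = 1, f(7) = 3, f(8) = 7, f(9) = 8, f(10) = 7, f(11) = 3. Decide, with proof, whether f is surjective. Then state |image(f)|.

8

Every element of the codomain has a preimage: 1 = f(6), 2 = f(1), 3 = f(5), 4 = f(4), 5 = f(2), 6 = f(3), 7 = f(8), 8 = f(9).
Therefore f is surjective.
The image of f is {1, 2, 3, 4, 5, 6, 7, 8}, which has 8 elements.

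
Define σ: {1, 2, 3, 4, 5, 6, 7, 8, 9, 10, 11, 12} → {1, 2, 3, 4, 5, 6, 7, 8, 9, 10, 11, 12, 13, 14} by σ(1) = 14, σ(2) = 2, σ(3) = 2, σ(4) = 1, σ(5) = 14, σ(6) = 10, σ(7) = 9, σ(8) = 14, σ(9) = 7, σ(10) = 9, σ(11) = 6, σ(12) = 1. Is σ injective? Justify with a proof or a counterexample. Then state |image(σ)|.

σ(2) = 2 = σ(3) with 2 ≠ 3, so σ is not injective.
The image of σ is {1, 2, 6, 7, 9, 10, 14}, which has 7 elements.

7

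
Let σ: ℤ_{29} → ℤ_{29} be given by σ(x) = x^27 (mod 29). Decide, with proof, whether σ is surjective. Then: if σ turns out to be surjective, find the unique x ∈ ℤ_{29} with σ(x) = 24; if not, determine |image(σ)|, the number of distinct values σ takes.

23

Since 29 is prime, the nonzero elements of ℤ_{29} form a cyclic group of order 28.
As gcd(27, 28) = 1, raising to the 27th power is a bijection on this group: if u^27 ≡ v^27 then (uv^{−1})^27 = 1, and the only element of order dividing gcd(27, 28) = 1 is 1, so u = v.
With σ(0) = 0 this makes σ injective on all of ℤ_{29}, hence bijective (finite equal-size domain and codomain). In particular σ is surjective.
Since σ is surjective, we find the preimage of 24. The inverse of x ↦ x^27 on (ℤ_{29})^× is x ↦ x^27, because 27·27 = 729 = 26·28 + 1 ≡ 1 (mod 28) and x^{28} = 1 for x ≠ 0 (Fermat). So σ⁻¹(24) = 24^27 mod 29.
Repeated squaring mod 29: 24^1 ≡ 24, 24^2 ≡ 24² = 576 ≡ 25, 24^4 ≡ 25² = 625 ≡ 16, 24^8 ≡ 16² = 256 ≡ 24, 24^16 ≡ 24² = 576 ≡ 25. Since 27 = 16 + 8 + 2 + 1, 24^27 ≡ 25·24·25·24: 25·24 = 600 ≡ 20, then 20·25 = 500 ≡ 7, then 7·24 = 168 ≡ 23. So 24^27 ≡ 23 (mod 29).
Hence σ⁻¹(24) = 23.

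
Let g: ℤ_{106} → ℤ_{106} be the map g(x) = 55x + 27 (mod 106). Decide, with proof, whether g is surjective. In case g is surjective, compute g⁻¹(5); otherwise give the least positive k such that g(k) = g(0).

42

Since gcd(55, 106) = 1, 55 is invertible modulo 106. Euclid's algorithm: 106 = 1·55 + 51, 55 = 1·51 + 4, 51 = 12·4 + 3, 4 = 1·3 + 1; back-substituting gives 1 = 27·55 − 14·106, so 55⁻¹ ≡ 27 (mod 106).
Then y ↦ 27(y − 27) is a two-sided inverse to g, so every y ∈ ℤ_{106} has a preimage.
Therefore g is surjective.
Since g is surjective, we compute g⁻¹(5): solve 55x + 27 ≡ 5 (mod 106), i.e. 55x ≡ 84 (mod 106).
Multiplying by 55⁻¹ = 27 gives x ≡ 27·84 = 2268 = 21·106 + 42 ≡ 42 (mod 106).
Check: g(42) = 55·42 + 27 = 2337 = 22·106 + 5 ≡ 5 (mod 106).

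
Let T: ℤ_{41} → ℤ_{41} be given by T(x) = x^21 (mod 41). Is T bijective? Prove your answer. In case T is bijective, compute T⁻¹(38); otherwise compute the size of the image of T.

Since 41 is prime, the nonzero elements of ℤ_{41} form a cyclic group of order 40.
As gcd(21, 40) = 1, raising to the 21st power is a bijection on this group: if s^21 ≡ t^21 then (st^{−1})^21 = 1, and the only element of order dividing gcd(21, 40) = 1 is 1, so s = t.
With T(0) = 0 this makes T injective on all of ℤ_{41}, hence bijective (finite equal-size domain and codomain). In particular T is bijective.
Since T is bijective, we find the preimage of 38. The inverse of x ↦ x^21 on (ℤ_{41})^× is x ↦ x^21, because 21·21 = 441 = 11·40 + 1 ≡ 1 (mod 40) and x^{40} = 1 for x ≠ 0 (Fermat). So T⁻¹(38) = 38^21 mod 41.
Repeated squaring mod 41: 38^1 ≡ 38, 38^2 ≡ 38² = 1444 ≡ 9, 38^4 ≡ 9² = 81 ≡ 40, 38^8 ≡ 40² = 1600 ≡ 1, 38^16 ≡ 1² = 1. Since 21 = 16 + 4 + 1, 38^21 ≡ 1·40·38: 1·40 = 40, then 40·38 = 1520 ≡ 3. So 38^21 ≡ 3 (mod 41).
Hence T⁻¹(38) = 3.

3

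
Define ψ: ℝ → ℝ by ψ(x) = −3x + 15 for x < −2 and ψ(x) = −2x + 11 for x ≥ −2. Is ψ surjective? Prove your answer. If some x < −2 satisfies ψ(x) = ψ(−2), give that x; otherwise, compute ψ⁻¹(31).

Both pieces are strictly decreasing (slopes −3 and −2), so each is injective on its own interval.
The left piece maps (−∞, −2) onto (21, ∞); the right piece maps [−2, ∞) onto (−∞, 15].
The union (21, ∞) ∪ (−∞, 15] omits the interval between 21 and 15; in particular 21 has no preimage. So ψ is not surjective.
Because the two images are disjoint, no x < −2 has ψ(x) = ψ(−2), so we compute ψ⁻¹(31): 31 lies in (21, ∞), so solve −3x + 15 = 31: x = (31 − 15)/(−3) = −16/3.

-16/3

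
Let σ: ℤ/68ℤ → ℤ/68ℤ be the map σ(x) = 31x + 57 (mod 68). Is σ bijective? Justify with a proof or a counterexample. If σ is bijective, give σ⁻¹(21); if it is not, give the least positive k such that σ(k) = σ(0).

Recall: σ is injective if σ(a) = σ(b) implies a = b.
Suppose σ(a) = σ(b) in ℤ/68ℤ. Then 31a + 57 ≡ 31b + 57 (mod 68), so 31(a − b) ≡ 0 (mod 68).
Since gcd(31, 68) = 1, 31 is invertible modulo 68, hence a − b ≡ 0 (mod 68), i.e. a = b.
We now compute 31⁻¹ mod 68 explicitly. Euclid's algorithm: 68 = 2·31 + 6, 31 = 5·6 + 1; back-substituting gives 1 = 11·31 − 5·68, so 31⁻¹ ≡ 11 (mod 68).
For any y ∈ ℤ/68ℤ, x = 11(y − 57) mod 68 satisfies σ(x) = 31·11(y − 57) + 57 ≡ y (since 31·11 ≡ 1 mod 68). So every y has a preimage.
Therefore σ is bijective.
Since σ is bijective, we find σ⁻¹(21): we need 31x ≡ 21 − 57 ≡ 32 (mod 68). Using 31⁻¹ = 11: x ≡ 11·32 = 352 = 5·68 + 12, so x = 12.
Check: σ(12) = 31·12 + 57 = 429 = 6·68 + 21 ≡ 21 (mod 68).

12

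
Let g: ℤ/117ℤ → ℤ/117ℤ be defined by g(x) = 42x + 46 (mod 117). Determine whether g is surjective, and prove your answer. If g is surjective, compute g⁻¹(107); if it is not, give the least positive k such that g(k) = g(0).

39

Since gcd(42, 117) = 3, we have 42x ≡ 0 (mod 3) for all x, so g(x) ≡ 1 (mod 3).
But 0 ≢ 1 (mod 3), so 0 ∈ ℤ/117ℤ has no preimage. Thus g is not surjective.
Since g is not surjective, we find the least positive k with g(k) = g(0): this means 42k ≡ 0 (mod 117), i.e. 117 ∣ 42k. Since gcd(42, 117) = 3, dividing through by 3 this holds exactly when 39 ∣ 14k, and as gcd(14, 39) = 1, exactly when 39 ∣ k.
The smallest positive such k is 39.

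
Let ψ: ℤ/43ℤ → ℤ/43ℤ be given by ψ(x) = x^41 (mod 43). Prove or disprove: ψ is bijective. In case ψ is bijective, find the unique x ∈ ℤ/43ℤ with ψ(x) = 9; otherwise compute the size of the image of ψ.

24

Since 43 is prime, the nonzero elements of ℤ/43ℤ form a cyclic group of order 42.
As gcd(41, 42) = 1, raising to the 41st power is a bijection on this group: if x_1^41 ≡ x_2^41 then (x_1x_2^{−1})^41 = 1, and the only element of order dividing gcd(41, 42) = 1 is 1, so x_1 = x_2.
With ψ(0) = 0 this makes ψ injective on all of ℤ/43ℤ, hence bijective (finite equal-size domain and codomain). In particular ψ is bijective.
Since ψ is bijective, we find the preimage of 9. The inverse of x ↦ x^41 on (ℤ/43ℤ)^× is x ↦ x^41, because 41·41 = 1681 = 40·42 + 1 ≡ 1 (mod 42) and x^{42} = 1 for x ≠ 0 (Fermat). So ψ⁻¹(9) = 9^41 mod 43.
Repeated squaring mod 43: 9^1 ≡ 9, 9^2 ≡ 9² = 81 ≡ 38, 9^4 ≡ 38² = 1444 ≡ 25, 9^8 ≡ 25² = 625 ≡ 23, 9^16 ≡ 23² = 529 ≡ 13, 9^32 ≡ 13² = 169 ≡ 40. Since 41 = 32 + 8 + 1, 9^41 ≡ 40·23·9: 40·23 = 920 ≡ 17, then 17·9 = 153 ≡ 24. So 9^41 ≡ 24 (mod 43).
Hence ψ⁻¹(9) = 24.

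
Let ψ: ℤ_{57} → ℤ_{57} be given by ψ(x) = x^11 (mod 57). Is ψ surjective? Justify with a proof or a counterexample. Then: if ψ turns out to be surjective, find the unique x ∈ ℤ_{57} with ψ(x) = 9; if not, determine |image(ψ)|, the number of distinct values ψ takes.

54

Computing x^11 mod 57 for each x (by repeated squaring, reducing mod 57 at every step), the values ψ(0), ψ(1), …, ψ(56) are: 0, 1, 53, 48, 16, 44, 36, 49, 50, 24, 52, 26, 27, 40, 32, 3, 28, 23, 18, 19, 20, 15, 10, 35, 6, 55, 11, 12, 43, 14, 45, 46, 2, 51, 22, 47, 42, 37, 38, 39, 34, 29, 54, 25, 17, 30, 31, 5, 33, 7, 8, 21, 13, 41, 9, 4, 56.
Every element of ℤ_{57} appears exactly once in this list, so ψ is a bijection, and in particular surjective.
Since ψ is surjective, we read off the preimage of 9 from the same table: ψ(54) = 9, so ψ⁻¹(9) = 54.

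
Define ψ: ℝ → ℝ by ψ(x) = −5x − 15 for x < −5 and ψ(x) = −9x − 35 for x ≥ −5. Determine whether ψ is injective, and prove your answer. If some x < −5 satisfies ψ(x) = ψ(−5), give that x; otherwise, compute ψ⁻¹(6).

Both pieces are strictly decreasing (slopes −5 and −9), so each is injective on its own interval.
The left piece maps (−∞, −5) onto (10, ∞); the right piece maps [−5, ∞) onto (−∞, 10].
These images are disjoint, so no value is attained by both pieces. Hence ψ is injective.
Because the two images are disjoint, no x < −5 has ψ(x) = ψ(−5), so we compute ψ⁻¹(6): 6 lies in (−∞, 10], so solve −9x − 35 = 6: x = (6 + 35)/(−9) = −41/9.

-41/9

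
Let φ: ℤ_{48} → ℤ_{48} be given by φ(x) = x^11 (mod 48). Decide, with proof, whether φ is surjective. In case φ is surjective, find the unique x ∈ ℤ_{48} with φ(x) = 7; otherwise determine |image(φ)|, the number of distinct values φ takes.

27

φ(0) = 0^11 = 0.
φ(6): Repeated squaring mod 48: 6^1 ≡ 6, 6^2 ≡ 6² = 36, 6^4 ≡ 36² = 1296 ≡ 0, 6^8 ≡ 0² = 0. Since 11 = 8 + 2 + 1, 6^11 ≡ 0·36·6: 0·36 = 0, then 0·6 = 0. So 6^11 ≡ 0 (mod 48).
So φ(0) = φ(6) = 0 while 0 ≠ 6, so φ is not injective.
A non-injective map from the 48-element set ℤ_{48} to itself takes at most 47 distinct values, so it cannot be surjective. Hence φ is not surjective.
Since φ is not surjective, we determine |image(φ)|. Computing x^11 mod 48 for each x (by repeated squaring, reducing mod 48 at every step), the values φ(0), φ(1), …, φ(47) are: 0, 1, 32, 27, 16, 29, 0, 7, 32, 9, 16, 35, 0, 37, 32, 15, 16, 17, 0, 43, 32, 45, 16, 23, 0, 25, 32, 3, 16, 5, 0, 31, 32, 33, 16, 11, 0, 13, 32, 39, 16, 41, 0, 19, 32, 21, 16, 47.
The distinct values are {0, 1, 3, 5, 7, 9, 11, 13, 15, 16, 17, 19, 21, 23, 25, 27, 29, 31, 32, 33, 35, 37, 39, 41, 43, 45, 47}; there are 27 of them.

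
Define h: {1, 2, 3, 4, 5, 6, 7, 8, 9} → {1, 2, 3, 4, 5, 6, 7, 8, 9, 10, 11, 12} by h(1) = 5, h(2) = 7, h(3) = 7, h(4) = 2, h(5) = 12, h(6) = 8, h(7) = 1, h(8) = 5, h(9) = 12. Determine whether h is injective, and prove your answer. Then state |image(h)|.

6

h(2) = 7 = h(3) with 2 ≠ 3, so h is not injective.
The image of h is {1, 2, 5, 7, 8, 12}, which has 6 elements.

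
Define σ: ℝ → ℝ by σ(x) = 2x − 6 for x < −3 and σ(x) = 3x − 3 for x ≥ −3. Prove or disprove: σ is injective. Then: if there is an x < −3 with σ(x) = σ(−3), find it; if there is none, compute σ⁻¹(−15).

-9/2

Both pieces are strictly increasing (slopes 2 and 3), so each is injective on its own interval.
The left piece maps (−∞, −3) onto (−∞, −12); the right piece maps [−3, ∞) onto [−12, ∞).
These images are disjoint, so no value is attained by both pieces. Thus σ is injective.
Because the two images are disjoint, no x < −3 has σ(x) = σ(−3), so we compute σ⁻¹(−15): −15 lies in (−∞, −12), so solve 2x − 6 = −15: x = (−15 + 6)/2 = −9/2.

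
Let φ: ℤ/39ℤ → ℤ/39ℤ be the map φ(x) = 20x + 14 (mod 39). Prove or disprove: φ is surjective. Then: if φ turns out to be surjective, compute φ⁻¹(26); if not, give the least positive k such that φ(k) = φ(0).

Since gcd(20, 39) = 1, 20 is invertible modulo 39. Euclid's algorithm: 39 = 1·20 + 19, 20 = 1·19 + 1; back-substituting gives 1 = 2·20 − 1·39, so 20⁻¹ ≡ 2 (mod 39).
For any y ∈ ℤ/39ℤ, x = 2(y − 14) mod 39 satisfies φ(x) = 20·2(y − 14) + 14 ≡ y (since 20·2 ≡ 1 mod 39). So every y has a preimage.
So φ is surjective.
Since φ is surjective, we find φ⁻¹(26): we need 20x ≡ 26 − 14 ≡ 12 (mod 39). Using 20⁻¹ = 2: x ≡ 2·12 = 24, so x = 24.
Check: φ(24) = 20·24 + 14 = 494 = 12·39 + 26 ≡ 26 (mod 39).

24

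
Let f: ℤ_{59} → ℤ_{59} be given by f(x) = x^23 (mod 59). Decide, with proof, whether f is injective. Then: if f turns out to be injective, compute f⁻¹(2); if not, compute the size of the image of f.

24

Since 59 is prime, the nonzero elements of ℤ_{59} form a cyclic group of order 58.
As gcd(23, 58) = 1, raising to the 23rd power is a bijection on this group: if a^23 ≡ b^23 then (ab^{−1})^23 = 1, and the only element of order dividing gcd(23, 58) = 1 is 1, so a = b.
With f(0) = 0 this makes f injective on all of ℤ_{59}, hence bijective (finite equal-size domain and codomain). In particular f is injective.
Since f is injective, we find the preimage of 2. The inverse of x ↦ x^23 on (ℤ_{59})^× is x ↦ x^53, because 23·53 = 1219 = 21·58 + 1 ≡ 1 (mod 58) and x^{58} = 1 for x ≠ 0 (Fermat). So f⁻¹(2) = 2^53 mod 59.
Repeated squaring mod 59: 2^1 ≡ 2, 2^2 ≡ 2² = 4, 2^4 ≡ 4² = 16, 2^8 ≡ 16² = 256 ≡ 20, 2^16 ≡ 20² = 400 ≡ 46, 2^32 ≡ 46² = 2116 ≡ 51. Since 53 = 32 + 16 + 4 + 1, 2^53 ≡ 51·46·16·2: 51·46 = 2346 ≡ 45, then 45·16 = 720 ≡ 12, then 12·2 = 24. So 2^53 ≡ 24 (mod 59).
Hence f⁻¹(2) = 24.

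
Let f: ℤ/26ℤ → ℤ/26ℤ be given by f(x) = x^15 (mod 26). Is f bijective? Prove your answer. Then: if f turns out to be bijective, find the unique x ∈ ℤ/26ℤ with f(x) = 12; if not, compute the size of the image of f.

f(1) = 1^15 = 1.
f(3): Repeated squaring mod 26: 3^1 ≡ 3, 3^2 ≡ 3² = 9, 3^4 ≡ 9² = 81 ≡ 3, 3^8 ≡ 3² = 9. Since 15 = 8 + 4 + 2 + 1, 3^15 ≡ 9·3·9·3: 9·3 = 27 ≡ 1, then 1·9 = 9, then 9·3 = 27 ≡ 1. So 3^15 ≡ 1 (mod 26).
So f(1) = f(3) = 1 while 1 ≠ 3, so f is not injective, hence not bijective.
Since f is not bijective, we determine |image(f)|. Computing x^15 mod 26 for each x (by repeated squaring, reducing mod 26 at every step), the values f(0), f(1), …, f(25) are: 0, 1, 8, 1, 12, 21, 8, 5, 18, 1, 12, 5, 12, 13, 14, 21, 14, 25, 8, 21, 18, 5, 14, 25, 18, 25.
The distinct values are {0, 1, 5, 8, 12, 13, 14, 18, 21, 25}; there are 10 of them.

10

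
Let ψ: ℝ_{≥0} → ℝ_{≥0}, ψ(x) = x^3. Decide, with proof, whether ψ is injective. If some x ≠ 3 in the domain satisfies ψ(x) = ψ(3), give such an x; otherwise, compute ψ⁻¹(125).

On ℝ_{≥0}, x ↦ x^3 is strictly increasing, so ψ(u) = ψ(v) forces u = v. So ψ is injective.
Since x ↦ x^3 is strictly increasing on ℝ_{≥0}, it is injective there, so no x ≠ 3 in the domain has ψ(x) = ψ(3). We therefore compute ψ⁻¹(125) = 125^{1/3} = 5 (indeed 5^3 = 125).

5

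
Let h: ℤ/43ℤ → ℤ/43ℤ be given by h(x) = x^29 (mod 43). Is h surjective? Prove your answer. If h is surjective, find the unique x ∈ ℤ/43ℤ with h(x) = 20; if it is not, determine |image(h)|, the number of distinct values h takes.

Since 43 is prime, the nonzero elements of ℤ/43ℤ form a cyclic group of order 42.
As gcd(29, 42) = 1, raising to the 29th power is a bijection on this group: if s^29 ≡ t^29 then (st^{−1})^29 = 1, and the only element of order dividing gcd(29, 42) = 1 is 1, so s = t.
With h(0) = 0 this makes h injective on all of ℤ/43ℤ, hence bijective (finite equal-size domain and codomain). In particular h is surjective.
Since h is surjective, we find the preimage of 20. The inverse of x ↦ x^29 on (ℤ/43ℤ)^× is x ↦ x^29, because 29·29 = 841 = 20·42 + 1 ≡ 1 (mod 42) and x^{42} = 1 for x ≠ 0 (Fermat). So h⁻¹(20) = 20^29 mod 43.
Repeated squaring mod 43: 20^1 ≡ 20, 20^2 ≡ 20² = 400 ≡ 13, 20^4 ≡ 13² = 169 ≡ 40, 20^8 ≡ 40² = 1600 ≡ 9, 20^16 ≡ 9² = 81 ≡ 38. Since 29 = 16 + 8 + 4 + 1, 20^29 ≡ 38·9·40·20: 38·9 = 342 ≡ 41, then 41·40 = 1640 ≡ 6, then 6·20 = 120 ≡ 34. So 20^29 ≡ 34 (mod 43).
Hence h⁻¹(20) = 34.

34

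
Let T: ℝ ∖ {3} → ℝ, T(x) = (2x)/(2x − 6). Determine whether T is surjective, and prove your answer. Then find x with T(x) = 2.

If T(x) = 1, cross-multiplying gives 2(2x) = 2(2x − 6), which simplifies to 0 = −12 — false.  So 1 has no preimage and T is not surjective.
Solving T(x) = 2: cross-multiplying gives 2x = 2(2x − 6), which rearranges to −2x = −12, so x = 6.

6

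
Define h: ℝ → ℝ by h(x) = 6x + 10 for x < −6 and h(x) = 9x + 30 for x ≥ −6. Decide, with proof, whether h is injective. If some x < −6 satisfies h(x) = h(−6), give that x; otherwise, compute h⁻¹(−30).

-20/3

Both pieces are strictly increasing (slopes 6 and 9), so each is injective on its own interval.
The left piece maps (−∞, −6) onto (−∞, −26); the right piece maps [−6, ∞) onto [−24, ∞).
These images are disjoint, so no value is attained by both pieces. Thus h is injective.
Because the two images are disjoint, no x < −6 has h(x) = h(−6), so we compute h⁻¹(−30): −30 lies in (−∞, −26), so solve 6x + 10 = −30: x = (−30 − 10)/6 = −20/3.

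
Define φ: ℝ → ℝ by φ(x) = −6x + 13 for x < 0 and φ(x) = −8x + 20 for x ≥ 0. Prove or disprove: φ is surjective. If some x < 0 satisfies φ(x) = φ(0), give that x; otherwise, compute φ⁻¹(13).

Both pieces are strictly decreasing (slopes −6 and −8), so each is injective on its own interval.
The left piece maps (−∞, 0) onto (13, ∞); the right piece maps [0, ∞) onto (−∞, 20].
The union (13, ∞) ∪ (−∞, 20] covers ℝ, so φ is surjective.
For the follow-up: the images overlap, so an x < 0 with φ(x) = φ(0) exists. φ(0) = 20; solving −6x + 13 = 20 for x < 0 gives x = (20 − 13)/(−6) = −7/6.

-7/6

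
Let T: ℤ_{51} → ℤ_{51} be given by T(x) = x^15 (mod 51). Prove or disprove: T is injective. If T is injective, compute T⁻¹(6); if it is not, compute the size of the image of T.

3

Computing x^15 mod 51 for each x (by repeated squaring, reducing mod 51 at every step), the values T(0), T(1), …, T(50) are: 0, 1, 26, 6, 13, 41, 3, 22, 32, 36, 46, 14, 27, 4, 11, 42, 16, 17, 18, 43, 23, 30, 7, 20, 39, 49, 2, 12, 31, 44, 21, 28, 8, 33, 34, 35, 9, 40, 47, 24, 37, 5, 15, 19, 29, 48, 10, 38, 45, 25, 50.
Every element of ℤ_{51} appears exactly once in this list, so T is a bijection, and in particular injective.
Since T is injective, we read off the preimage of 6 from the same table: T(3) = 6, so T⁻¹(6) = 3.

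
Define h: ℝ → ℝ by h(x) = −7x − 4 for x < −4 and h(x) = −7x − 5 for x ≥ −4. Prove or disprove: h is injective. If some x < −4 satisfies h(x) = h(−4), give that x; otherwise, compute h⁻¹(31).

Both pieces are strictly decreasing (slopes −7 and −7), so each is injective on its own interval.
The left piece maps (−∞, −4) onto (24, ∞); the right piece maps [−4, ∞) onto (−∞, 23].
These images are disjoint, so no value is attained by both pieces. Hence h is injective.
Because the two images are disjoint, no x < −4 has h(x) = h(−4), so we compute h⁻¹(31): 31 lies in (24, ∞), so solve −7x − 4 = 31: x = (31 + 4)/(−7) = −5.

-5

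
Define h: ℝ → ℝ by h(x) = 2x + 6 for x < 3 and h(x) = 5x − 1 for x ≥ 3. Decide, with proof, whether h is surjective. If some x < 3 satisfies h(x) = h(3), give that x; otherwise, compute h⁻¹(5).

-1/2

Both pieces are strictly increasing (slopes 2 and 5), so each is injective on its own interval.
The left piece maps (−∞, 3) onto (−∞, 12); the right piece maps [3, ∞) onto [14, ∞).
The union (−∞, 12) ∪ [14, ∞) omits the interval between 12 and 14; in particular 12 has no preimage. So h is not surjective.
Because the two images are disjoint, no x < 3 has h(x) = h(3), so we compute h⁻¹(5): 5 lies in (−∞, 12), so solve 2x + 6 = 5: x = (5 − 6)/2 = −1/2.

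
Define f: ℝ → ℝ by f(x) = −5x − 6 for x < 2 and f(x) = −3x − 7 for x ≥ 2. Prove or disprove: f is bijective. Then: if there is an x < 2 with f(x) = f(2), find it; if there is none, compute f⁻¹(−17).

Both pieces are strictly decreasing (slopes −5 and −3), so each is injective on its own interval.
The left piece maps (−∞, 2) onto (−16, ∞); the right piece maps [2, ∞) onto (−∞, −13].
These images overlap. In particular f(2) = −13 (right piece), and solving −5x − 6 = −13 on the left piece gives x = 7/5 < 2.
So f(7/5) = f(2) with 7/5 ≠ 2, and f is not injective, hence not bijective. This x = 7/5 is the requested value below 2.

7/5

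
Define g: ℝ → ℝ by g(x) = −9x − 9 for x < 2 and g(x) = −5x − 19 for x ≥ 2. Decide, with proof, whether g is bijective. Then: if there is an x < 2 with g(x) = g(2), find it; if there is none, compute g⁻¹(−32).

Both pieces are strictly decreasing (slopes −9 and −5), so each is injective on its own interval.
The left piece maps (−∞, 2) onto (−27, ∞); the right piece maps [2, ∞) onto (−∞, −29].
The images leave a gap (−27 has no preimage), so g is not surjective, hence not bijective.
Because the two images are disjoint, no x < 2 has g(x) = g(2), so we compute g⁻¹(−32): −32 lies in (−∞, −29], so solve −5x − 19 = −32: x = (−32 + 19)/(−5) = 13/5.

13/5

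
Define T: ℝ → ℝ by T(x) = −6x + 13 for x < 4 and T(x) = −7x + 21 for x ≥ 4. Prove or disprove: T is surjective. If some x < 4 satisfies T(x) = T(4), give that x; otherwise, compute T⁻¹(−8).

Both pieces are strictly decreasing (slopes −6 and −7), so each is injective on its own interval.
The left piece maps (−∞, 4) onto (−11, ∞); the right piece maps [4, ∞) onto (−∞, −7].
The union (−11, ∞) ∪ (−∞, −7] covers ℝ, so T is surjective.
For the follow-up: the images overlap, so an x < 4 with T(x) = T(4) exists. T(4) = −7; solving −6x + 13 = −7 for x < 4 gives x = (−7 − 13)/(−6) = 10/3.

10/3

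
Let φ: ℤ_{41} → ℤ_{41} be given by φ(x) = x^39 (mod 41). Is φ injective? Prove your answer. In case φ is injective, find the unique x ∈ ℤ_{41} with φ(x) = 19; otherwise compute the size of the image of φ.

Since 41 is prime, the nonzero elements of ℤ_{41} form a cyclic group of order 40.
As gcd(39, 40) = 1, raising to the 39th power is a bijection on this group: if s^39 ≡ t^39 then (st^{−1})^39 = 1, and the only element of order dividing gcd(39, 40) = 1 is 1, so s = t.
With φ(0) = 0 this makes φ injective on all of ℤ_{41}, hence bijective (finite equal-size domain and codomain). In particular φ is injective.
Since φ is injective, we find the preimage of 19. The inverse of x ↦ x^39 on (ℤ_{41})^× is x ↦ x^39, because 39·39 = 1521 = 38·40 + 1 ≡ 1 (mod 40) and x^{40} = 1 for x ≠ 0 (Fermat). So φ⁻¹(19) = 19^39 mod 41.
Repeated squaring mod 41: 19^1 ≡ 19, 19^2 ≡ 19² = 361 ≡ 33, 19^4 ≡ 33² = 1089 ≡ 23, 19^8 ≡ 23² = 529 ≡ 37, 19^16 ≡ 37² = 1369 ≡ 16, 19^32 ≡ 16² = 256 ≡ 10. Since 39 = 32 + 4 + 2 + 1, 19^39 ≡ 10·23·33·19: 10·23 = 230 ≡ 25, then 25·33 = 825 ≡ 5, then 5·19 = 95 ≡ 13. So 19^39 ≡ 13 (mod 41).
Hence φ⁻¹(19) = 13.

13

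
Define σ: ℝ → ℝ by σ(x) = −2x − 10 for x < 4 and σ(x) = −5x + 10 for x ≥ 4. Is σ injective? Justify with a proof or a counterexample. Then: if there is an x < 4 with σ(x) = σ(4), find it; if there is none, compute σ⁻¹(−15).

Both pieces are strictly decreasing (slopes −2 and −5), so each is injective on its own interval.
The left piece maps (−∞, 4) onto (−18, ∞); the right piece maps [4, ∞) onto (−∞, −10].
These images overlap. In particular σ(4) = −10 (right piece), and solving −2x − 10 = −10 on the left piece gives x = 0 < 4.
So σ(0) = σ(4) with 0 ≠ 4, and σ is not injective. This x = 0 is the requested value below 4.

0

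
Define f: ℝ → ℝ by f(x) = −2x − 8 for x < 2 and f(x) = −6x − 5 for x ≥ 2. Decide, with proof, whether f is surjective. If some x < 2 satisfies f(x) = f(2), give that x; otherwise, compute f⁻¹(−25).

Both pieces are strictly decreasing (slopes −2 and −6), so each is injective on its own interval.
The left piece maps (−∞, 2) onto (−12, ∞); the right piece maps [2, ∞) onto (−∞, −17].
The union (−12, ∞) ∪ (−∞, −17] omits the interval between −12 and −17; in particular −12 has no preimage. So f is not surjective.
Because the two images are disjoint, no x < 2 has f(x) = f(2), so we compute f⁻¹(−25): −25 lies in (−∞, −17], so solve −6x − 5 = −25: x = (−25 + 5)/(−6) = 10/3.

10/3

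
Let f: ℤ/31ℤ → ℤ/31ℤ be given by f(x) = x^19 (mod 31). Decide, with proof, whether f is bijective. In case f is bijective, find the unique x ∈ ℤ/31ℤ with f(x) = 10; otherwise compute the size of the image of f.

Since 31 is prime, the nonzero elements of ℤ/31ℤ form a cyclic group of order 30.
As gcd(19, 30) = 1, raising to the 19th power is a bijection on this group: if u^19 ≡ v^19 then (uv^{−1})^19 = 1, and the only element of order dividing gcd(19, 30) = 1 is 1, so u = v.
With f(0) = 0 this makes f injective on all of ℤ/31ℤ, hence bijective (finite equal-size domain and codomain). In particular f is bijective.
Since f is bijective, we find the preimage of 10. The inverse of x ↦ x^19 on (ℤ/31ℤ)^× is x ↦ x^19, because 19·19 = 361 = 12·30 + 1 ≡ 1 (mod 30) and x^{30} = 1 for x ≠ 0 (Fermat). So f⁻¹(10) = 10^19 mod 31.
Repeated squaring mod 31: 10^1 ≡ 10, 10^2 ≡ 10² = 100 ≡ 7, 10^4 ≡ 7² = 49 ≡ 18, 10^8 ≡ 18² = 324 ≡ 14, 10^16 ≡ 14² = 196 ≡ 10. Since 19 = 16 + 2 + 1, 10^19 ≡ 10·7·10: 10·7 = 70 ≡ 8, then 8·10 = 80 ≡ 18. So 10^19 ≡ 18 (mod 31).
Hence f⁻¹(10) = 18.

18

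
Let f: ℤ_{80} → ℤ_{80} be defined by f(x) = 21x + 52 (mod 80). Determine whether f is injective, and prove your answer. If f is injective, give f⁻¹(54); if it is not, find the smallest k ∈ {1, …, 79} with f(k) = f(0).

Suppose f(a) = f(b) in ℤ_{80}. Then 21a + 52 ≡ 21b + 52 (mod 80), so 21(a − b) ≡ 0 (mod 80).
Since gcd(21, 80) = 1, 21 is invertible modulo 80, hence a − b ≡ 0 (mod 80), i.e. a = b.
Thus f is injective.
We now compute 21⁻¹ mod 80 explicitly. Euclid's algorithm: 80 = 3·21 + 17, 21 = 1·17 + 4, 17 = 4·4 + 1; back-substituting gives 1 = 61·21 − 16·80, so 21⁻¹ ≡ 61 (mod 80).
Since f is injective, we compute f⁻¹(54): solve 21x + 52 ≡ 54 (mod 80), i.e. 21x ≡ 2 (mod 80).
Multiplying by 21⁻¹ = 61 gives x ≡ 61·2 = 122 = 1·80 + 42 ≡ 42 (mod 80).
Check: f(42) = 21·42 + 52 = 934 = 11·80 + 54 ≡ 54 (mod 80).

42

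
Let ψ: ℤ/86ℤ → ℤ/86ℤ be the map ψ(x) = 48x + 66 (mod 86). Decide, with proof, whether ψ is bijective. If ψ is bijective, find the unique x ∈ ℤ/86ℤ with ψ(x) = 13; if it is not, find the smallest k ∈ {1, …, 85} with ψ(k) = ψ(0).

We have gcd(48, 86) = 2 > 1. Taking a = 0 and b = 43: ψ(0) = 66 and ψ(43) = 48·43 + 66 = 2130 ≡ 66 (mod 86).
So ψ(0) = ψ(43) while 0 ≠ 43, thus ψ is not injective, hence not bijective.
Since ψ is not bijective, we find the least positive k with ψ(k) = ψ(0): this means 48k ≡ 0 (mod 86), i.e. 86 ∣ 48k. Since gcd(48, 86) = 2, dividing through by 2 this holds exactly when 43 ∣ 24k, and as gcd(24, 43) = 1, exactly when 43 ∣ k.
The smallest positive such k is 43.

43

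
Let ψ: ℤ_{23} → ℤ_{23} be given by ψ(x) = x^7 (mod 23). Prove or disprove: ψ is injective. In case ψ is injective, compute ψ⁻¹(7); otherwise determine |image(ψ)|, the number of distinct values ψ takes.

Since 23 is prime, the nonzero elements of ℤ_{23} form a cyclic group of order 22.
As gcd(7, 22) = 1, raising to the 7th power is a bijection on this group: if u^7 ≡ v^7 then (uv^{−1})^7 = 1, and the only element of order dividing gcd(7, 22) = 1 is 1, so u = v.
With ψ(0) = 0 this makes ψ injective on all of ℤ_{23}, hence bijective (finite equal-size domain and codomain). In particular ψ is injective.
Since ψ is injective, we find the preimage of 7. The inverse of x ↦ x^7 on (ℤ_{23})^× is x ↦ x^19, because 7·19 = 133 = 6·22 + 1 ≡ 1 (mod 22) and x^{22} = 1 for x ≠ 0 (Fermat). So ψ⁻¹(7) = 7^19 mod 23.
Repeated squaring mod 23: 7^1 ≡ 7, 7^2 ≡ 7² = 49 ≡ 3, 7^4 ≡ 3² = 9, 7^8 ≡ 9² = 81 ≡ 12, 7^16 ≡ 12² = 144 ≡ 6. Since 19 = 16 + 2 + 1, 7^19 ≡ 6·3·7: 6·3 = 18, then 18·7 = 126 ≡ 11. So 7^19 ≡ 11 (mod 23).
Hence ψ⁻¹(7) = 11.

11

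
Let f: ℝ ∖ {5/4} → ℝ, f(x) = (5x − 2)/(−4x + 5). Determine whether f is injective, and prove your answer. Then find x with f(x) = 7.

37/33

Suppose f(x_1) = f(x_2). Cross-multiplying: (5x_1 − 2)(−4x_2 + 5) = (5x_2 − 2)(−4x_1 + 5).
Expanding both sides and cancelling the symmetric terms leaves 17·(x_1 − x_2) = 0. Since 17 ≠ 0, x_1 = x_2. Therefore f is injective.
Solving f(x) = 7: cross-multiplying gives 5x − 2 = 7(−4x + 5), which rearranges to 33x = 37, so x = 37/33.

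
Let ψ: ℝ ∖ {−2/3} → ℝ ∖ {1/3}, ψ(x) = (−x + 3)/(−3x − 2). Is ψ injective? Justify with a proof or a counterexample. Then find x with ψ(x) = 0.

Suppose ψ(a) = ψ(b). Cross-multiplying: (−a + 3)(−3b − 2) = (−b + 3)(−3a − 2).
Expanding both sides and cancelling the symmetric terms leaves 11·(a − b) = 0. Since 11 ≠ 0, a = b. Therefore ψ is injective.
Solving ψ(x) = 0: cross-multiplying gives −x + 3 = 0(−3x − 2), which rearranges to −1x = −3, so x = 3.

3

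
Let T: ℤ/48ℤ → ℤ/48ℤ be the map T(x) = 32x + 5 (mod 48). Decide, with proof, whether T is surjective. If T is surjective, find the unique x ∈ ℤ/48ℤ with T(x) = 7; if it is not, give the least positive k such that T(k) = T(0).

Since gcd(32, 48) = 16, we have 32x ≡ 0 (mod 16) for all x, so T(x) ≡ 5 (mod 16).
But 0 ≢ 5 (mod 16), so 0 ∈ ℤ/48ℤ has no preimage. Hence T is not surjective.
Since T is not surjective, we find the least positive k with T(k) = T(0): this means 32k ≡ 0 (mod 48), i.e. 48 ∣ 32k. Since gcd(32, 48) = 16, dividing through by 16 this holds exactly when 3 ∣ 2k, and as gcd(2, 3) = 1, exactly when 3 ∣ k.
The smallest positive such k is 3.

3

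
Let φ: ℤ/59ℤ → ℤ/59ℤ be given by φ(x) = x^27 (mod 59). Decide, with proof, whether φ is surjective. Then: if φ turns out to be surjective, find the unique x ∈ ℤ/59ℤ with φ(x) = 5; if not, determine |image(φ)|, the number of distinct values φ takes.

Since 59 is prime, the nonzero elements of ℤ/59ℤ form a cyclic group of order 58.
As gcd(27, 58) = 1, raising to the 27th power is a bijection on this group: if u^27 ≡ v^27 then (uv^{−1})^27 = 1, and the only element of order dividing gcd(27, 58) = 1 is 1, so u = v.
With φ(0) = 0 this makes φ injective on all of ℤ/59ℤ, hence bijective (finite equal-size domain and codomain). In particular φ is surjective.
Since φ is surjective, we find the preimage of 5. The inverse of x ↦ x^27 on (ℤ/59ℤ)^× is x ↦ x^43, because 27·43 = 1161 = 20·58 + 1 ≡ 1 (mod 58) and x^{58} = 1 for x ≠ 0 (Fermat). So φ⁻¹(5) = 5^43 mod 59.
Repeated squaring mod 59: 5^1 ≡ 5, 5^2 ≡ 5² = 25, 5^4 ≡ 25² = 625 ≡ 35, 5^8 ≡ 35² = 1225 ≡ 45, 5^16 ≡ 45² = 2025 ≡ 19, 5^32 ≡ 19² = 361 ≡ 7. Since 43 = 32 + 8 + 2 + 1, 5^43 ≡ 7·45·25·5: 7·45 = 315 ≡ 20, then 20·25 = 500 ≡ 28, then 28·5 = 140 ≡ 22. So 5^43 ≡ 22 (mod 59).
Hence φ⁻¹(5) = 22.

22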